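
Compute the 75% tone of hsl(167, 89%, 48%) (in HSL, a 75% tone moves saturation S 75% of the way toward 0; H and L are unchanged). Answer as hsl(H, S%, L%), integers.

S moves 75% from 89 toward 0: 89 − 66.75 = 22.25 → 22.
H and L are unchanged.

hsl(167, 22%, 48%)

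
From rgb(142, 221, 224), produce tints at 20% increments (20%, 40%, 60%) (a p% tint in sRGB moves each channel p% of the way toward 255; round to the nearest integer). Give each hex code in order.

#A5E4E6, #BBEBEC, #D2F1F3

20%: (142 + 22.6 = 164.6→165, 221 + 6.8 = 227.8→228, 224 + 6.2 = 230.2→230) → #A5E4E6
40%: (142 + 45.2 = 187.2→187, 221 + 13.6 = 234.6→235, 224 + 12.4 = 236.4→236) → #BBEBEC
60%: (142 + 67.8 = 209.8→210, 221 + 20.4 = 241.4→241, 224 + 18.6 = 242.6→243) → #D2F1F3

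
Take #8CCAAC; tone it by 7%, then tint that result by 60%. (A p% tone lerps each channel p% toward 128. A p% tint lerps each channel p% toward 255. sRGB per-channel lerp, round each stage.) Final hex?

#D1E8DD

#8CCAAC is rgb(140, 202, 172).
Per channel, c → c + 0.07(128 − c):
  R: 140 + 0.07×(128−140) = 140 − 0.84 = 139.16 → 139
  G: 202 + 0.07×(128−202) = 202 − 5.18 = 196.82 → 197
  B: 172 + 0.07×(128−172) = 172 − 3.08 = 168.92 → 169
After the tone: rgb(139, 197, 169) = #8BC5A9.
Per channel, c → c + 0.6(255 − c):
  R: 139 + 0.6×(255−139) = 139 + 69.6 = 208.6 → 209
  G: 197 + 0.6×(255−197) = 197 + 34.8 = 231.8 → 232
  B: 169 + 51.6 = 220.6 → 221
rgb(209, 232, 221) = #D1E8DD.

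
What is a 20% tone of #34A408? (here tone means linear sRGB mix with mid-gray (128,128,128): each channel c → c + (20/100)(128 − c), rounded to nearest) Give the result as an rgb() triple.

rgb(67, 157, 32)

#34A408 is rgb(52, 164, 8).
Per channel, c → c + 0.2(128 − c):
  R: 52 + 0.2×(128−52) = 52 + 15.2 = 67.2 → 67
  G: 164 − 7.2 = 156.8 → 157
  B: 8 + 24 = 32 → 32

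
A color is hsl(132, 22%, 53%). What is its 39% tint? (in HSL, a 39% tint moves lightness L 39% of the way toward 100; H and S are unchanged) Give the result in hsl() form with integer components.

L moves 39% from 53 toward 100: 53 + 18.33 = 71.33 → 71.
H and S are unchanged.

hsl(132, 22%, 71%)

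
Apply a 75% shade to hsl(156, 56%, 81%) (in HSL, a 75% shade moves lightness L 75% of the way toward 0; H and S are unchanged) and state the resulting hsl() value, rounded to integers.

L moves 75% from 81 toward 0: 81 − 60.75 = 20.25 → 20.
H and S are unchanged.

hsl(156, 56%, 20%)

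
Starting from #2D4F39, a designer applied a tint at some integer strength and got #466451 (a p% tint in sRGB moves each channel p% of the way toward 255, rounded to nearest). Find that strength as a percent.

12%

#2D4F39 is rgb(45, 79, 57); #466451 is rgb(70, 100, 81).
On the R channel (widest range): 70 ≈ 45 + (p/100)(255 − 45), so p ≈ 100×(70 − 45)/(255 − 45) = 2500/210 = 11.90.
p = 12 reproduces all three channels after rounding.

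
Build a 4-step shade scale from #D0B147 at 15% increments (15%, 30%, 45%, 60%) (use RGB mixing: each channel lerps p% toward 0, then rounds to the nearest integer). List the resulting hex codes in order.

#B1963C, #927C32, #726127, #53471C

#D0B147 is rgb(208, 177, 71).
15%: (208 − 31.2 = 176.8→177, 177 − 26.55 = 150.45→150, 71 − 10.65 = 60.35→60) → #B1963C
30%: (208 − 62.4 = 145.6→146, 177 − 53.1 = 123.9→124, 71 − 21.3 = 49.7→50) → #927C32
45%: (208 − 93.6 = 114.4→114, 177 − 79.65 = 97.35→97, 71 − 31.95 = 39.05→39) → #726127
60%: (208 − 124.8 = 83.2→83, 177 − 106.2 = 70.8→71, 71 − 42.6 = 28.4→28) → #53471C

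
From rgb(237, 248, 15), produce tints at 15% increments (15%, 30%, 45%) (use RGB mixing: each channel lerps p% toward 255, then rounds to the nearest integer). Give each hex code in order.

15%: (237 + 2.7 = 239.7→240, 248 + 1.05 = 249.05→249, 15 + 36 = 51→51) → #F0F933
30%: (237 + 5.4 = 242.4→242, 248 + 2.1 = 250.1→250, 15 + 72 = 87→87) → #F2FA57
45%: (237 + 8.1 = 245.1→245, 248 + 3.15 = 251.15→251, 15 + 108 = 123→123) → #F5FB7B

#F0F933, #F2FA57, #F5FB7B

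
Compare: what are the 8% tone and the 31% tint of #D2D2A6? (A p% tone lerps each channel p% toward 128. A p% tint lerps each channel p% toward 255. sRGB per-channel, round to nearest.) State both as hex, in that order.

#CBCBA3, #E0E0C2

#D2D2A6 is rgb(210, 210, 166).
8% tone:
  R: 210 + 0.08×(128−210) = 210 − 6.56 = 203.44 → 203
  G: 210 + 0.08×(128−210) = 210 − 6.56 = 203.44 → 203
  B: 166 − 3.04 = 162.96 → 163
  → #CBCBA3
31% tint:
  R: 210 + 0.31×(255−210) = 210 + 13.95 = 223.95 → 224
  G: 210 + 13.95 = 223.95 → 224
  B: 166 + 0.31×(255−166) = 166 + 27.59 = 193.59 → 194
  → #E0E0C2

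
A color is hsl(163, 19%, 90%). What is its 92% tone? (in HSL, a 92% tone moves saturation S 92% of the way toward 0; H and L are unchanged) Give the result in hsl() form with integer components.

S moves 92% from 19 toward 0: 19 − 17.48 = 1.52 → 2.
H and L are unchanged.

hsl(163, 2%, 90%)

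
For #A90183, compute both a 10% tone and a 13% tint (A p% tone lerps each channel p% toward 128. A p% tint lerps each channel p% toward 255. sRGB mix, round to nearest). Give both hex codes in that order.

#A50E83, #B42293

#A90183 is rgb(169, 1, 131).
10% tone:
  R: 169 − 4.1 = 164.9 → 165
  G: 1 + 0.1×(128−1) = 1 + 12.7 = 13.7 → 14
  B: 131 − 0.3 = 130.7 → 131
  → #A50E83
13% tint:
  R: 169 + 11.18 = 180.18 → 180
  G: 1 + 33.02 = 34.02 → 34
  B: 131 + 0.13×(255−131) = 131 + 16.12 = 147.12 → 147
  → #B42293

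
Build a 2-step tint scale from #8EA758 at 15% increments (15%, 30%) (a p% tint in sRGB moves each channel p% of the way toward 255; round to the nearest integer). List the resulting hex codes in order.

#9FB471, #B0C18A

#8EA758 is rgb(142, 167, 88).
15%: (142 + 16.95 = 158.95→159, 167 + 13.2 = 180.2→180, 88 + 25.05 = 113.05→113) → #9FB471
30%: (142 + 33.9 = 175.9→176, 167 + 26.4 = 193.4→193, 88 + 50.1 = 138.1→138) → #B0C18A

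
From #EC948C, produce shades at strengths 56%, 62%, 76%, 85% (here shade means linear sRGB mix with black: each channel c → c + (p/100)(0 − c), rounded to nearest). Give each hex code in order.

#68413E, #5A3835, #392422, #231615

#EC948C is rgb(236, 148, 140).
56%: (236 − 132.16 = 103.84→104, 148 − 82.88 = 65.12→65, 140 − 78.4 = 61.6→62) → #68413E
62%: (236 − 146.32 = 89.68→90, 148 − 91.76 = 56.24→56, 140 − 86.8 = 53.2→53) → #5A3835
76%: (236 − 179.36 = 56.64→57, 148 − 112.48 = 35.52→36, 140 − 106.4 = 33.6→34) → #392422
85%: (236 − 200.6 = 35.4→35, 148 − 125.8 = 22.2→22, 140 − 119 = 21→21) → #231615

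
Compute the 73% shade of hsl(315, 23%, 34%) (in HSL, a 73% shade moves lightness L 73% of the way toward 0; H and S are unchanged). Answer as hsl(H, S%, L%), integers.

L moves 73% from 34 toward 0: 34 − 24.82 = 9.18 → 9.
H and S are unchanged.

hsl(315, 23%, 9%)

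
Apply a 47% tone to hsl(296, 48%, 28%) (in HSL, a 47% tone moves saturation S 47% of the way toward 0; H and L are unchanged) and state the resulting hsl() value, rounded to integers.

hsl(296, 25%, 28%)

S moves 47% from 48 toward 0: 48 − 22.56 = 25.44 → 25.
H and L are unchanged.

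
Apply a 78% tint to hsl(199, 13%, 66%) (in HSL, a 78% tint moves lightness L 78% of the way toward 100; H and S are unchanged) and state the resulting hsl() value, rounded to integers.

hsl(199, 13%, 93%)

L moves 78% from 66 toward 100: 66 + 26.52 = 92.52 → 93.
H and S are unchanged.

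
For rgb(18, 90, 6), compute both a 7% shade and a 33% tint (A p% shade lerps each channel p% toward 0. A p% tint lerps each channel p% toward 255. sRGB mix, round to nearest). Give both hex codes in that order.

#115406, #609058

7% shade:
  R: 18 − 1.26 = 16.74 → 17
  G: 90 + 0.07×(0−90) = 90 − 6.3 = 83.7 → 84
  B: 6 + 0.07×(0−6) = 6 − 0.42 = 5.58 → 6
  → #115406
33% tint:
  R: 18 + 0.33×(255−18) = 18 + 78.21 = 96.21 → 96
  G: 90 + 0.33×(255−90) = 90 + 54.45 = 144.45 → 144
  B: 6 + 0.33×(255−6) = 6 + 82.17 = 88.17 → 88
  → #609058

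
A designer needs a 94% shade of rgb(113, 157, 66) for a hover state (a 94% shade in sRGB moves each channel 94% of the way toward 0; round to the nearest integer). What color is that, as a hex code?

#070904

Per channel, c → c + 0.94(0 − c):
  R: 113 + 0.94×(0−113) = 113 − 106.22 = 6.78 → 7
  G: 157 + 0.94×(0−157) = 157 − 147.58 = 9.42 → 9
  B: 66 + 0.94×(0−66) = 66 − 62.04 = 3.96 → 4
rgb(7, 9, 4) = #070904.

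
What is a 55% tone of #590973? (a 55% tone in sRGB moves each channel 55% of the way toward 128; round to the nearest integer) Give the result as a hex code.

#6e4a7a

#590973 is rgb(89, 9, 115).
Lerp each channel 55% toward 128:
  R: 89 + 21.45 = 110.45 → 110
  G: 9 + 0.55×(128−9) = 9 + 65.45 = 74.45 → 74
  B: 115 + 7.15 = 122.15 → 122
rgb(110, 74, 122) = #6e4a7a.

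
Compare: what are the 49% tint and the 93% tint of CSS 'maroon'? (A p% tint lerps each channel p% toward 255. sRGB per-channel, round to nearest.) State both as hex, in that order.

#BE7D7D, #F6EDED

CSS maroon is rgb(128, 0, 0).
49% tint:
  R: 128 + 62.23 = 190.23 → 190
  G: 0 + 0.49×(255−0) = 0 + 124.95 = 124.95 → 125
  B: 0 + 0.49×(255−0) = 0 + 124.95 = 124.95 → 125
  → #BE7D7D
93% tint:
  R: 128 + 0.93×(255−128) = 128 + 118.11 = 246.11 → 246
  G: 0 + 237.15 = 237.15 → 237
  B: 0 + 0.93×(255−0) = 0 + 237.15 = 237.15 → 237
  → #F6EDED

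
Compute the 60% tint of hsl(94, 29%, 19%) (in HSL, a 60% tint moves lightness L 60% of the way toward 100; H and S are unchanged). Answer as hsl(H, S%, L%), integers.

hsl(94, 29%, 68%)

L moves 60% from 19 toward 100: 19 + 48.6 = 67.6 → 68.
H and S are unchanged.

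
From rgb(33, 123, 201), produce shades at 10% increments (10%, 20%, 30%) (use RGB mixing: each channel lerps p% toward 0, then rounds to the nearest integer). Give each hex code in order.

10%: (33 − 3.3 = 29.7→30, 123 − 12.3 = 110.7→111, 201 − 20.1 = 180.9→181) → #1e6fb5
20%: (33 − 6.6 = 26.4→26, 123 − 24.6 = 98.4→98, 201 − 40.2 = 160.8→161) → #1a62a1
30%: (33 − 9.9 = 23.1→23, 123 − 36.9 = 86.1→86, 201 − 60.3 = 140.7→141) → #17568d

#1e6fb5, #1a62a1, #17568d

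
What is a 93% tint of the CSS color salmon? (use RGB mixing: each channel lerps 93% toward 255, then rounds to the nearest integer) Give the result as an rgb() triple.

rgb(255, 246, 245)

CSS salmon is rgb(250, 128, 114).
Lerp each channel 93% toward 255:
  R: 250 + 4.65 = 254.65 → 255
  G: 128 + 0.93×(255−128) = 128 + 118.11 = 246.11 → 246
  B: 114 + 0.93×(255−114) = 114 + 131.13 = 245.13 → 245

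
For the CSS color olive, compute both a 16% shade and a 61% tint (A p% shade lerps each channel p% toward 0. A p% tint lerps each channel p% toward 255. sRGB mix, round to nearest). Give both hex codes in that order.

CSS olive is rgb(128, 128, 0).
16% shade:
  R: 128 − 20.48 = 107.52 → 108
  G: 128 − 20.48 = 107.52 → 108
  B: 0 + 0.16×(0−0) = 0 + 0 = 0 → 0
  → #6C6C00
61% tint:
  R: 128 + 77.47 = 205.47 → 205
  G: 128 + 77.47 = 205.47 → 205
  B: 0 + 0.61×(255−0) = 0 + 155.55 = 155.55 → 156
  → #CDCD9C

#6C6C00, #CDCD9C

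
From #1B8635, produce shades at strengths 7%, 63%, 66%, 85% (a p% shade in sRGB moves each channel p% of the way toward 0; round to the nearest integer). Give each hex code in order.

#197D31, #0A3214, #092E12, #041408

#1B8635 is rgb(27, 134, 53).
7%: (27 − 1.89 = 25.11→25, 134 − 9.38 = 124.62→125, 53 − 3.71 = 49.29→49) → #197D31
63%: (27 − 17.01 = 9.99→10, 134 − 84.42 = 49.58→50, 53 − 33.39 = 19.61→20) → #0A3214
66%: (27 − 17.82 = 9.18→9, 134 − 88.44 = 45.56→46, 53 − 34.98 = 18.02→18) → #092E12
85%: (27 − 22.95 = 4.05→4, 134 − 113.9 = 20.1→20, 53 − 45.05 = 7.95→8) → #041408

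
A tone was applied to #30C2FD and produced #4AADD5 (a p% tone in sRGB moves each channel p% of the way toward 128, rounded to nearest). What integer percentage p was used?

32%

#30C2FD is rgb(48, 194, 253); #4AADD5 is rgb(74, 173, 213).
On the B channel (widest range): 213 ≈ 253 + (p/100)(128 − 253), so p ≈ 100×(213 − 253)/(128 − 253) = -4000/-125 = 32.00.
p = 32 reproduces all three channels after rounding.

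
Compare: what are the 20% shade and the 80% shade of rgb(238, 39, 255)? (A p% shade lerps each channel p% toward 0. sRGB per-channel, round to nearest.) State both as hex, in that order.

#BE1FCC, #300833

20% shade:
  R: 238 + 0.2×(0−238) = 238 − 47.6 = 190.4 → 190
  G: 39 + 0.2×(0−39) = 39 − 7.8 = 31.2 → 31
  B: 255 + 0.2×(0−255) = 255 − 51 = 204 → 204
  → #BE1FCC
80% shade:
  R: 238 − 190.4 = 47.6 → 48
  G: 39 − 31.2 = 7.8 → 8
  B: 255 + 0.8×(0−255) = 255 − 204 = 51 → 51
  → #300833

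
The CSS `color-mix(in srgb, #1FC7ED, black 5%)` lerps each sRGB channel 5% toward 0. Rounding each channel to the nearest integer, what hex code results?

#1DBDE1

#1FC7ED is rgb(31, 199, 237).
A 5% shade moves each channel 5% toward 0:
  R: 31 − 1.55 = 29.45 → 29
  G: 199 − 9.95 = 189.05 → 189
  B: 237 − 11.85 = 225.15 → 225
rgb(29, 189, 225) = #1DBDE1.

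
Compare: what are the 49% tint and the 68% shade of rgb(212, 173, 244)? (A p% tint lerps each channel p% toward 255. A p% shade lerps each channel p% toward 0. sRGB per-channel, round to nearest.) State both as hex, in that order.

#e9d5f9, #44374e

49% tint:
  R: 212 + 0.49×(255−212) = 212 + 21.07 = 233.07 → 233
  G: 173 + 0.49×(255−173) = 173 + 40.18 = 213.18 → 213
  B: 244 + 0.49×(255−244) = 244 + 5.39 = 249.39 → 249
  → #e9d5f9
68% shade:
  R: 212 − 144.16 = 67.84 → 68
  G: 173 + 0.68×(0−173) = 173 − 117.64 = 55.36 → 55
  B: 244 + 0.68×(0−244) = 244 − 165.92 = 78.08 → 78
  → #44374e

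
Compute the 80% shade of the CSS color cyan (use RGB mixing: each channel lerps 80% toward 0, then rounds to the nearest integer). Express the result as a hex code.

CSS cyan is rgb(0, 255, 255).
Lerp each channel 80% toward 0:
  R: 0 + 0 = 0 → 0
  G: 255 − 204 = 51 → 51
  B: 255 + 0.8×(0−255) = 255 − 204 = 51 → 51
rgb(0, 51, 51) = #003333.

#003333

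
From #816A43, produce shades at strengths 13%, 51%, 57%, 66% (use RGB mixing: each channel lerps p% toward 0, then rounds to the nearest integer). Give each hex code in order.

#705C3A, #3F3421, #372E1D, #2C2417

#816A43 is rgb(129, 106, 67).
13%: (129 − 16.77 = 112.23→112, 106 − 13.78 = 92.22→92, 67 − 8.71 = 58.29→58) → #705C3A
51%: (129 − 65.79 = 63.21→63, 106 − 54.06 = 51.94→52, 67 − 34.17 = 32.83→33) → #3F3421
57%: (129 − 73.53 = 55.47→55, 106 − 60.42 = 45.58→46, 67 − 38.19 = 28.81→29) → #372E1D
66%: (129 − 85.14 = 43.86→44, 106 − 69.96 = 36.04→36, 67 − 44.22 = 22.78→23) → #2C2417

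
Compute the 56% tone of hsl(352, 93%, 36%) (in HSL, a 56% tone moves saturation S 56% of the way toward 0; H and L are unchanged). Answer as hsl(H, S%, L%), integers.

hsl(352, 41%, 36%)

S moves 56% from 93 toward 0: 93 − 52.08 = 40.92 → 41.
H and L are unchanged.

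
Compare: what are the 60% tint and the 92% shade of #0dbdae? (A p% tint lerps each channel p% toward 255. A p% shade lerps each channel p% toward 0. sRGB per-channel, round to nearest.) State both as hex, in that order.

#9ee5df, #010f0e

#0dbdae is rgb(13, 189, 174).
60% tint:
  R: 13 + 0.6×(255−13) = 13 + 145.2 = 158.2 → 158
  G: 189 + 39.6 = 228.6 → 229
  B: 174 + 0.6×(255−174) = 174 + 48.6 = 222.6 → 223
  → #9ee5df
92% shade:
  R: 13 + 0.92×(0−13) = 13 − 11.96 = 1.04 → 1
  G: 189 + 0.92×(0−189) = 189 − 173.88 = 15.12 → 15
  B: 174 + 0.92×(0−174) = 174 − 160.08 = 13.92 → 14
  → #010f0e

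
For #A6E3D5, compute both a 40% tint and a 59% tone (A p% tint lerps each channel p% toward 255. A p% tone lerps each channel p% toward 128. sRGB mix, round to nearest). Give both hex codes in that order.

#A6E3D5 is rgb(166, 227, 213).
40% tint:
  R: 166 + 0.4×(255−166) = 166 + 35.6 = 201.6 → 202
  G: 227 + 0.4×(255−227) = 227 + 11.2 = 238.2 → 238
  B: 213 + 16.8 = 229.8 → 230
  → #CAEEE6
59% tone:
  R: 166 − 22.42 = 143.58 → 144
  G: 227 − 58.41 = 168.59 → 169
  B: 213 + 0.59×(128−213) = 213 − 50.15 = 162.85 → 163
  → #90A9A3

#CAEEE6, #90A9A3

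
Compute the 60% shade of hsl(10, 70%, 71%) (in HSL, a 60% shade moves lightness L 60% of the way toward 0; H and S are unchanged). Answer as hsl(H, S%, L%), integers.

L moves 60% from 71 toward 0: 71 − 42.6 = 28.4 → 28.
H and S are unchanged.

hsl(10, 70%, 28%)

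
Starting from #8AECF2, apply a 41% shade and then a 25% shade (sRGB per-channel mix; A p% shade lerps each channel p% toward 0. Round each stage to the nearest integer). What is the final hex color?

#3D686B

#8AECF2 is rgb(138, 236, 242).
A 41% shade moves each channel 41% toward 0:
  R: 138 − 56.58 = 81.42 → 81
  G: 236 + 0.41×(0−236) = 236 − 96.76 = 139.24 → 139
  B: 242 − 99.22 = 142.78 → 143
After the shade: rgb(81, 139, 143) = #518B8F.
Lerp each channel 25% toward 0:
  R: 81 − 20.25 = 60.75 → 61
  G: 139 − 34.75 = 104.25 → 104
  B: 143 − 35.75 = 107.25 → 107
rgb(61, 104, 107) = #3D686B.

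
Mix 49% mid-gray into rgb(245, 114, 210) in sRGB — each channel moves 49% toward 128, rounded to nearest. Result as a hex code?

#BC79AA

Per channel, c → c + 0.49(128 − c):
  R: 245 − 57.33 = 187.67 → 188
  G: 114 + 0.49×(128−114) = 114 + 6.86 = 120.86 → 121
  B: 210 + 0.49×(128−210) = 210 − 40.18 = 169.82 → 170
rgb(188, 121, 170) = #BC79AA.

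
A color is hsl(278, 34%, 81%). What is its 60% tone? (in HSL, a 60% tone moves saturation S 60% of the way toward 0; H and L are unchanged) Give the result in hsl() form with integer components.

S moves 60% from 34 toward 0: 34 − 20.4 = 13.6 → 14.
H and L are unchanged.

hsl(278, 14%, 81%)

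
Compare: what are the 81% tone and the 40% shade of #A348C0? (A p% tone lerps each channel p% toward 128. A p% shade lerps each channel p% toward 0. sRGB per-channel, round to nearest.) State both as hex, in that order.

#A348C0 is rgb(163, 72, 192).
81% tone:
  R: 163 + 0.81×(128−163) = 163 − 28.35 = 134.65 → 135
  G: 72 + 0.81×(128−72) = 72 + 45.36 = 117.36 → 117
  B: 192 + 0.81×(128−192) = 192 − 51.84 = 140.16 → 140
  → #87758C
40% shade:
  R: 163 + 0.4×(0−163) = 163 − 65.2 = 97.8 → 98
  G: 72 − 28.8 = 43.2 → 43
  B: 192 + 0.4×(0−192) = 192 − 76.8 = 115.2 → 115
  → #622B73

#87758C, #622B73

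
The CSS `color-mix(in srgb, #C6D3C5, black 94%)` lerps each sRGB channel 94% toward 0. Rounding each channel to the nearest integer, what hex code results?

#0C0D0C

#C6D3C5 is rgb(198, 211, 197).
A 94% shade moves each channel 94% toward 0:
  R: 198 − 186.12 = 11.88 → 12
  G: 211 + 0.94×(0−211) = 211 − 198.34 = 12.66 → 13
  B: 197 − 185.18 = 11.82 → 12
rgb(12, 13, 12) = #0C0D0C.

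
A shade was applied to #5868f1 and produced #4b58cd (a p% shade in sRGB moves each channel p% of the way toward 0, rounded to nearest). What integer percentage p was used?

15%

#5868f1 is rgb(88, 104, 241); #4b58cd is rgb(75, 88, 205).
On the B channel (widest range): 205 ≈ 241 + (p/100)(0 − 241), so p ≈ 100×(205 − 241)/(0 − 241) = -3600/-241 = 14.94.
p = 15 reproduces all three channels after rounding.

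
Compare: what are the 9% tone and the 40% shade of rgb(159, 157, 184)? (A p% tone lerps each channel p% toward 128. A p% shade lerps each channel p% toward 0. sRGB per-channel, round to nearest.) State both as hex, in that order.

#9C9AB3, #5F5E6E

9% tone:
  R: 159 + 0.09×(128−159) = 159 − 2.79 = 156.21 → 156
  G: 157 + 0.09×(128−157) = 157 − 2.61 = 154.39 → 154
  B: 184 + 0.09×(128−184) = 184 − 5.04 = 178.96 → 179
  → #9C9AB3
40% shade:
  R: 159 − 63.6 = 95.4 → 95
  G: 157 + 0.4×(0−157) = 157 − 62.8 = 94.2 → 94
  B: 184 − 73.6 = 110.4 → 110
  → #5F5E6E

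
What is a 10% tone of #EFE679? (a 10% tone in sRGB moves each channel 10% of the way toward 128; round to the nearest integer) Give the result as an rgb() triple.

rgb(228, 220, 122)

#EFE679 is rgb(239, 230, 121).
A 10% tone moves each channel 10% toward 128:
  R: 239 − 11.1 = 227.9 → 228
  G: 230 − 10.2 = 219.8 → 220
  B: 121 + 0.1×(128−121) = 121 + 0.7 = 121.7 → 122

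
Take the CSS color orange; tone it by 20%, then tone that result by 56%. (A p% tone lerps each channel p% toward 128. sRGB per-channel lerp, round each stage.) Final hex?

#AD8D53

CSS orange is rgb(255, 165, 0).
Lerp each channel 20% toward 128:
  R: 255 + 0.2×(128−255) = 255 − 25.4 = 229.6 → 230
  G: 165 + 0.2×(128−165) = 165 − 7.4 = 157.6 → 158
  B: 0 + 0.2×(128−0) = 0 + 25.6 = 25.6 → 26
After the tone: rgb(230, 158, 26) = #E69E1A.
A 56% tone moves each channel 56% toward 128:
  R: 230 − 57.12 = 172.88 → 173
  G: 158 − 16.8 = 141.2 → 141
  B: 26 + 0.56×(128−26) = 26 + 57.12 = 83.12 → 83
rgb(173, 141, 83) = #AD8D53.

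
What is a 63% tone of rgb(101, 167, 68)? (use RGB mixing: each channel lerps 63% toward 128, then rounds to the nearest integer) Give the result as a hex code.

Lerp each channel 63% toward 128:
  R: 101 + 17.01 = 118.01 → 118
  G: 167 + 0.63×(128−167) = 167 − 24.57 = 142.43 → 142
  B: 68 + 0.63×(128−68) = 68 + 37.8 = 105.8 → 106
rgb(118, 142, 106) = #768E6A.

#768E6A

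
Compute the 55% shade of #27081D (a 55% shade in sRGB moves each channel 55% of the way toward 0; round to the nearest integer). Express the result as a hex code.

#27081D is rgb(39, 8, 29).
Lerp each channel 55% toward 0:
  R: 39 − 21.45 = 17.55 → 18
  G: 8 + 0.55×(0−8) = 8 − 4.4 = 3.6 → 4
  B: 29 + 0.55×(0−29) = 29 − 15.95 = 13.05 → 13
rgb(18, 4, 13) = #12040D.

#12040D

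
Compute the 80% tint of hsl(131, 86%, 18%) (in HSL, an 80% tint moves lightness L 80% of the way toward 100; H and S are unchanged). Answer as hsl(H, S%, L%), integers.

L moves 80% from 18 toward 100: 18 + 65.6 = 83.6 → 84.
H and S are unchanged.

hsl(131, 86%, 84%)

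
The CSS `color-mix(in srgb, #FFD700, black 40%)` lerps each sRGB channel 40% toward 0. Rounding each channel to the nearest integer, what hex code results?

#FFD700 is rgb(255, 215, 0).
Lerp each channel 40% toward 0:
  R: 255 − 102 = 153 → 153
  G: 215 + 0.4×(0−215) = 215 − 86 = 129 → 129
  B: 0 + 0.4×(0−0) = 0 + 0 = 0 → 0
rgb(153, 129, 0) = #998100.

#998100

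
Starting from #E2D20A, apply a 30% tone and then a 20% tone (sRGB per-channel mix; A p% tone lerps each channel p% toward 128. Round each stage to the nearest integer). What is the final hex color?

#E2D20A is rgb(226, 210, 10).
Lerp each channel 30% toward 128:
  R: 226 − 29.4 = 196.6 → 197
  G: 210 + 0.3×(128−210) = 210 − 24.6 = 185.4 → 185
  B: 10 + 0.3×(128−10) = 10 + 35.4 = 45.4 → 45
After the tone: rgb(197, 185, 45) = #C5B92D.
A 20% tone moves each channel 20% toward 128:
  R: 197 − 13.8 = 183.2 → 183
  G: 185 + 0.2×(128−185) = 185 − 11.4 = 173.6 → 174
  B: 45 + 0.2×(128−45) = 45 + 16.6 = 61.6 → 62
rgb(183, 174, 62) = #B7AE3E.

#B7AE3E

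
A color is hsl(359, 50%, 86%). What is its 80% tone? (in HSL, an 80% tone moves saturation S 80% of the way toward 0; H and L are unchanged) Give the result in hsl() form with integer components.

S moves 80% from 50 toward 0: 50 − 40 = 10 → 10.
H and L are unchanged.

hsl(359, 10%, 86%)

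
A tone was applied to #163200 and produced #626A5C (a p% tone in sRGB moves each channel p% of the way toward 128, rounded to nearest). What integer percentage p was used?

#163200 is rgb(22, 50, 0); #626A5C is rgb(98, 106, 92).
On the B channel (widest range): 92 ≈ 0 + (p/100)(128 − 0), so p ≈ 100×(92 − 0)/(128 − 0) = 9200/128 = 71.88.
p = 72 reproduces all three channels after rounding.

72%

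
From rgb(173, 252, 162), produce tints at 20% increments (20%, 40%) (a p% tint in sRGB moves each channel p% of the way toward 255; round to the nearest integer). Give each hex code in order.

20%: (173 + 16.4 = 189.4→189, 252 + 0.6 = 252.6→253, 162 + 18.6 = 180.6→181) → #BDFDB5
40%: (173 + 32.8 = 205.8→206, 252 + 1.2 = 253.2→253, 162 + 37.2 = 199.2→199) → #CEFDC7

#BDFDB5, #CEFDC7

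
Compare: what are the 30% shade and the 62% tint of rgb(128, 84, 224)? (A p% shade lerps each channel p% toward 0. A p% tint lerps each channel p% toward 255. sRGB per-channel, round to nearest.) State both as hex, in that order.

30% shade:
  R: 128 − 38.4 = 89.6 → 90
  G: 84 − 25.2 = 58.8 → 59
  B: 224 + 0.3×(0−224) = 224 − 67.2 = 156.8 → 157
  → #5a3b9d
62% tint:
  R: 128 + 78.74 = 206.74 → 207
  G: 84 + 0.62×(255−84) = 84 + 106.02 = 190.02 → 190
  B: 224 + 19.22 = 243.22 → 243
  → #cfbef3

#5a3b9d, #cfbef3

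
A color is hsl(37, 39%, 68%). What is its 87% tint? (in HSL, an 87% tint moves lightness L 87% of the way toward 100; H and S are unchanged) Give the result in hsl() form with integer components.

hsl(37, 39%, 96%)

L moves 87% from 68 toward 100: 68 + 27.84 = 95.84 → 96.
H and S are unchanged.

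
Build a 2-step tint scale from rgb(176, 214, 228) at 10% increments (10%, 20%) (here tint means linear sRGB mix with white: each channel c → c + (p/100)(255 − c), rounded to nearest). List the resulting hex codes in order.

#B8DAE7, #C0DEE9

10%: (176 + 7.9 = 183.9→184, 214 + 4.1 = 218.1→218, 228 + 2.7 = 230.7→231) → #B8DAE7
20%: (176 + 15.8 = 191.8→192, 214 + 8.2 = 222.2→222, 228 + 5.4 = 233.4→233) → #C0DEE9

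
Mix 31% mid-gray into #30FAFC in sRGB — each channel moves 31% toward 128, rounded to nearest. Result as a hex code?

#30FAFC is rgb(48, 250, 252).
Per channel, c → c + 0.31(128 − c):
  R: 48 + 24.8 = 72.8 → 73
  G: 250 − 37.82 = 212.18 → 212
  B: 252 − 38.44 = 213.56 → 214
rgb(73, 212, 214) = #49D4D6.

#49D4D6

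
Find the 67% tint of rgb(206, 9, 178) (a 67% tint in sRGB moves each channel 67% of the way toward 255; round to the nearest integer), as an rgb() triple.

Lerp each channel 67% toward 255:
  R: 206 + 32.83 = 238.83 → 239
  G: 9 + 0.67×(255−9) = 9 + 164.82 = 173.82 → 174
  B: 178 + 51.59 = 229.59 → 230

rgb(239, 174, 230)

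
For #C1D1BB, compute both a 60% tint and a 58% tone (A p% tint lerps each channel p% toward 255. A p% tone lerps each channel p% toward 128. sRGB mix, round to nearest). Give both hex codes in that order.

#C1D1BB is rgb(193, 209, 187).
60% tint:
  R: 193 + 37.2 = 230.2 → 230
  G: 209 + 0.6×(255−209) = 209 + 27.6 = 236.6 → 237
  B: 187 + 40.8 = 227.8 → 228
  → #E6EDE4
58% tone:
  R: 193 + 0.58×(128−193) = 193 − 37.7 = 155.3 → 155
  G: 209 + 0.58×(128−209) = 209 − 46.98 = 162.02 → 162
  B: 187 − 34.22 = 152.78 → 153
  → #9BA299

#E6EDE4, #9BA299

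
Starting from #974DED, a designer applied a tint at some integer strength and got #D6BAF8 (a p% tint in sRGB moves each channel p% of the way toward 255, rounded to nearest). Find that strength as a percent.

61%

#974DED is rgb(151, 77, 237); #D6BAF8 is rgb(214, 186, 248).
On the G channel (widest range): 186 ≈ 77 + (p/100)(255 − 77), so p ≈ 100×(186 − 77)/(255 − 77) = 10900/178 = 61.24.
p = 61 reproduces all three channels after rounding.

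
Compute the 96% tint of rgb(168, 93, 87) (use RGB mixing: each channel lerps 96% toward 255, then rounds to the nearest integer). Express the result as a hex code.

Lerp each channel 96% toward 255:
  R: 168 + 0.96×(255−168) = 168 + 83.52 = 251.52 → 252
  G: 93 + 0.96×(255−93) = 93 + 155.52 = 248.52 → 249
  B: 87 + 161.28 = 248.28 → 248
rgb(252, 249, 248) = #fcf9f8.

#fcf9f8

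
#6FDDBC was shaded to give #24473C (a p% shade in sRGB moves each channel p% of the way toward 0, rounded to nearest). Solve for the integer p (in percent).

68%

#6FDDBC is rgb(111, 221, 188); #24473C is rgb(36, 71, 60).
On the G channel (widest range): 71 ≈ 221 + (p/100)(0 − 221), so p ≈ 100×(71 − 221)/(0 − 221) = -15000/-221 = 67.87.
p = 68 reproduces all three channels after rounding.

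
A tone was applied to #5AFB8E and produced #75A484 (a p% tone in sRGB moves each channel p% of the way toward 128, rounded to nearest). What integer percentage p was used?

71%

#5AFB8E is rgb(90, 251, 142); #75A484 is rgb(117, 164, 132).
On the G channel (widest range): 164 ≈ 251 + (p/100)(128 − 251), so p ≈ 100×(164 − 251)/(128 − 251) = -8700/-123 = 70.73.
p = 71 reproduces all three channels after rounding.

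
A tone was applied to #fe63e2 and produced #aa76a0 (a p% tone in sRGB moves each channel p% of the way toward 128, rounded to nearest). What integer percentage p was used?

#fe63e2 is rgb(254, 99, 226); #aa76a0 is rgb(170, 118, 160).
On the R channel (widest range): 170 ≈ 254 + (p/100)(128 − 254), so p ≈ 100×(170 − 254)/(128 − 254) = -8400/-126 = 66.67.
p = 67 reproduces all three channels after rounding.

67%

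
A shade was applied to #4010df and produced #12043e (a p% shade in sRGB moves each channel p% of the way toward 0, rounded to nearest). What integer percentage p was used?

#4010df is rgb(64, 16, 223); #12043e is rgb(18, 4, 62).
On the B channel (widest range): 62 ≈ 223 + (p/100)(0 − 223), so p ≈ 100×(62 − 223)/(0 − 223) = -16100/-223 = 72.20.
p = 72 reproduces all three channels after rounding.

72%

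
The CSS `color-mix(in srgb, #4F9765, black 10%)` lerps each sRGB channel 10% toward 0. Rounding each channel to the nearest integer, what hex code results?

#4F9765 is rgb(79, 151, 101).
Per channel, c → c + 0.1(0 − c):
  R: 79 − 7.9 = 71.1 → 71
  G: 151 − 15.1 = 135.9 → 136
  B: 101 − 10.1 = 90.9 → 91
rgb(71, 136, 91) = #47885B.

#47885B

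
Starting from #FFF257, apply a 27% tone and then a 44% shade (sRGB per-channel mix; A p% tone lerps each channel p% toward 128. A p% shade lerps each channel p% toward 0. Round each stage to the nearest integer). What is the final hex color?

#7C7637

#FFF257 is rgb(255, 242, 87).
Lerp each channel 27% toward 128:
  R: 255 − 34.29 = 220.71 → 221
  G: 242 + 0.27×(128−242) = 242 − 30.78 = 211.22 → 211
  B: 87 + 0.27×(128−87) = 87 + 11.07 = 98.07 → 98
After the tone: rgb(221, 211, 98) = #DDD362.
Lerp each channel 44% toward 0:
  R: 221 − 97.24 = 123.76 → 124
  G: 211 + 0.44×(0−211) = 211 − 92.84 = 118.16 → 118
  B: 98 + 0.44×(0−98) = 98 − 43.12 = 54.88 → 55
rgb(124, 118, 55) = #7C7637.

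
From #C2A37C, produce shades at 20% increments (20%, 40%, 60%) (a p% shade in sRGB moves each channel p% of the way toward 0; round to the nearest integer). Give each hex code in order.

#9B8263, #74624A, #4E4132

#C2A37C is rgb(194, 163, 124).
20%: (194 − 38.8 = 155.2→155, 163 − 32.6 = 130.4→130, 124 − 24.8 = 99.2→99) → #9B8263
40%: (194 − 77.6 = 116.4→116, 163 − 65.2 = 97.8→98, 124 − 49.6 = 74.4→74) → #74624A
60%: (194 − 116.4 = 77.6→78, 163 − 97.8 = 65.2→65, 124 − 74.4 = 49.6→50) → #4E4132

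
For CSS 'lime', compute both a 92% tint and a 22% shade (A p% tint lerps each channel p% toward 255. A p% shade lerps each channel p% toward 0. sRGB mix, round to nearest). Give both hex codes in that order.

#EBFFEB, #00C700

CSS lime is rgb(0, 255, 0).
92% tint:
  R: 0 + 0.92×(255−0) = 0 + 234.6 = 234.6 → 235
  G: 255 + 0 = 255 → 255
  B: 0 + 234.6 = 234.6 → 235
  → #EBFFEB
22% shade:
  R: 0 + 0.22×(0−0) = 0 + 0 = 0 → 0
  G: 255 + 0.22×(0−255) = 255 − 56.1 = 198.9 → 199
  B: 0 + 0 = 0 → 0
  → #00C700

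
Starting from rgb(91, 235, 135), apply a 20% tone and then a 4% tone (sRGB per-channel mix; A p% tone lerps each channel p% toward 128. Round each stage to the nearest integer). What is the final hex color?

#63d386

Per channel, c → c + 0.2(128 − c):
  R: 91 + 0.2×(128−91) = 91 + 7.4 = 98.4 → 98
  G: 235 − 21.4 = 213.6 → 214
  B: 135 − 1.4 = 133.6 → 134
After the tone: rgb(98, 214, 134) = #62d686.
A 4% tone moves each channel 4% toward 128:
  R: 98 + 0.04×(128−98) = 98 + 1.2 = 99.2 → 99
  G: 214 + 0.04×(128−214) = 214 − 3.44 = 210.56 → 211
  B: 134 − 0.24 = 133.76 → 134
rgb(99, 211, 134) = #63d386.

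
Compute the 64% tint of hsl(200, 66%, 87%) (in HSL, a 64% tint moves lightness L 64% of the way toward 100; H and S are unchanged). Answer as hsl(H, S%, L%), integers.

hsl(200, 66%, 95%)

L moves 64% from 87 toward 100: 87 + 8.32 = 95.32 → 95.
H and S are unchanged.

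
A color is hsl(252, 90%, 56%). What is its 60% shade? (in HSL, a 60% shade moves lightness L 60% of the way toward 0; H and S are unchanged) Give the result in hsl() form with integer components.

L moves 60% from 56 toward 0: 56 − 33.6 = 22.4 → 22.
H and S are unchanged.

hsl(252, 90%, 22%)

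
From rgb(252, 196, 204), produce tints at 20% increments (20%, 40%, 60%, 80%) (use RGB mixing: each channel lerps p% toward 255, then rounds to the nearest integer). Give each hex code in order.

20%: (252 + 0.6 = 252.6→253, 196 + 11.8 = 207.8→208, 204 + 10.2 = 214.2→214) → #FDD0D6
40%: (252 + 1.2 = 253.2→253, 196 + 23.6 = 219.6→220, 204 + 20.4 = 224.4→224) → #FDDCE0
60%: (252 + 1.8 = 253.8→254, 196 + 35.4 = 231.4→231, 204 + 30.6 = 234.6→235) → #FEE7EB
80%: (252 + 2.4 = 254.4→254, 196 + 47.2 = 243.2→243, 204 + 40.8 = 244.8→245) → #FEF3F5

#FDD0D6, #FDDCE0, #FEE7EB, #FEF3F5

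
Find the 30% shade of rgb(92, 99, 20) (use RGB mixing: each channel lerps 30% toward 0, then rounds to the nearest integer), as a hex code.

#40450e

Lerp each channel 30% toward 0:
  R: 92 − 27.6 = 64.4 → 64
  G: 99 + 0.3×(0−99) = 99 − 29.7 = 69.3 → 69
  B: 20 − 6 = 14 → 14
rgb(64, 69, 14) = #40450e.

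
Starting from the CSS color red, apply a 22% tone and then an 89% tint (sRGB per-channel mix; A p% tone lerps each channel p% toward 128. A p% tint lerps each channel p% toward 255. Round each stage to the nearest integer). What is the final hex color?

#FCE6E6

CSS red is rgb(255, 0, 0).
A 22% tone moves each channel 22% toward 128:
  R: 255 − 27.94 = 227.06 → 227
  G: 0 + 28.16 = 28.16 → 28
  B: 0 + 0.22×(128−0) = 0 + 28.16 = 28.16 → 28
After the tone: rgb(227, 28, 28) = #E31C1C.
Per channel, c → c + 0.89(255 − c):
  R: 227 + 0.89×(255−227) = 227 + 24.92 = 251.92 → 252
  G: 28 + 0.89×(255−28) = 28 + 202.03 = 230.03 → 230
  B: 28 + 0.89×(255−28) = 28 + 202.03 = 230.03 → 230
rgb(252, 230, 230) = #FCE6E6.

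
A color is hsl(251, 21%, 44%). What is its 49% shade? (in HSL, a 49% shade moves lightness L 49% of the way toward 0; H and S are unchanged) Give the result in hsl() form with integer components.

hsl(251, 21%, 22%)

L moves 49% from 44 toward 0: 44 − 21.56 = 22.44 → 22.
H and S are unchanged.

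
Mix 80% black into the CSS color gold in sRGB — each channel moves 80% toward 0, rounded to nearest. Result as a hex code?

#332B00

CSS gold is rgb(255, 215, 0).
An 80% shade moves each channel 80% toward 0:
  R: 255 − 204 = 51 → 51
  G: 215 − 172 = 43 → 43
  B: 0 + 0.8×(0−0) = 0 + 0 = 0 → 0
rgb(51, 43, 0) = #332B00.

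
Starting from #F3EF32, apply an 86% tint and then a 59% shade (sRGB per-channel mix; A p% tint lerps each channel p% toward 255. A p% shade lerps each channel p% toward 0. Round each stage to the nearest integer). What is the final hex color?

#F3EF32 is rgb(243, 239, 50).
Per channel, c → c + 0.86(255 − c):
  R: 243 + 0.86×(255−243) = 243 + 10.32 = 253.32 → 253
  G: 239 + 0.86×(255−239) = 239 + 13.76 = 252.76 → 253
  B: 50 + 0.86×(255−50) = 50 + 176.3 = 226.3 → 226
After the tint: rgb(253, 253, 226) = #FDFDE2.
Per channel, c → c + 0.59(0 − c):
  R: 253 − 149.27 = 103.73 → 104
  G: 253 + 0.59×(0−253) = 253 − 149.27 = 103.73 → 104
  B: 226 + 0.59×(0−226) = 226 − 133.34 = 92.66 → 93
rgb(104, 104, 93) = #68685D.

#68685D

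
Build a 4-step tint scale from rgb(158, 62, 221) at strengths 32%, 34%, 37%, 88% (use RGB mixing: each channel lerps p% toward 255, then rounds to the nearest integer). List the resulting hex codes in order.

#bd7ce8, #bf80e9, #c285ea, #f3e8fb

32%: (158 + 31.04 = 189.04→189, 62 + 61.76 = 123.76→124, 221 + 10.88 = 231.88→232) → #bd7ce8
34%: (158 + 32.98 = 190.98→191, 62 + 65.62 = 127.62→128, 221 + 11.56 = 232.56→233) → #bf80e9
37%: (158 + 35.89 = 193.89→194, 62 + 71.41 = 133.41→133, 221 + 12.58 = 233.58→234) → #c285ea
88%: (158 + 85.36 = 243.36→243, 62 + 169.84 = 231.84→232, 221 + 29.92 = 250.92→251) → #f3e8fb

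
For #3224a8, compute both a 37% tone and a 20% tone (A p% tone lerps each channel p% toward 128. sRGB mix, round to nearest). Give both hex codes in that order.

#4f4699, #4236a0

#3224a8 is rgb(50, 36, 168).
37% tone:
  R: 50 + 0.37×(128−50) = 50 + 28.86 = 78.86 → 79
  G: 36 + 0.37×(128−36) = 36 + 34.04 = 70.04 → 70
  B: 168 + 0.37×(128−168) = 168 − 14.8 = 153.2 → 153
  → #4f4699
20% tone:
  R: 50 + 15.6 = 65.6 → 66
  G: 36 + 0.2×(128−36) = 36 + 18.4 = 54.4 → 54
  B: 168 − 8 = 160 → 160
  → #4236a0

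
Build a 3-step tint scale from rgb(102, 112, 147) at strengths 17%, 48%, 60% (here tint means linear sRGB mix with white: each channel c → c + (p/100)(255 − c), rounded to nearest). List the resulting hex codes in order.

#8088A5, #AFB5C7, #C2C6D4

17%: (102 + 26.01 = 128.01→128, 112 + 24.31 = 136.31→136, 147 + 18.36 = 165.36→165) → #8088A5
48%: (102 + 73.44 = 175.44→175, 112 + 68.64 = 180.64→181, 147 + 51.84 = 198.84→199) → #AFB5C7
60%: (102 + 91.8 = 193.8→194, 112 + 85.8 = 197.8→198, 147 + 64.8 = 211.8→212) → #C2C6D4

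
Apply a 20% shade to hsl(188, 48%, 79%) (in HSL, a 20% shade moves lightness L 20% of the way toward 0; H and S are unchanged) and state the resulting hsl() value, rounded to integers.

hsl(188, 48%, 63%)

L moves 20% from 79 toward 0: 79 − 15.8 = 63.2 → 63.
H and S are unchanged.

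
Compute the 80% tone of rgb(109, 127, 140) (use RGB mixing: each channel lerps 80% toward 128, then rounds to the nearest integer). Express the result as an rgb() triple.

An 80% tone moves each channel 80% toward 128:
  R: 109 + 0.8×(128−109) = 109 + 15.2 = 124.2 → 124
  G: 127 + 0.8 = 127.8 → 128
  B: 140 − 9.6 = 130.4 → 130

rgb(124, 128, 130)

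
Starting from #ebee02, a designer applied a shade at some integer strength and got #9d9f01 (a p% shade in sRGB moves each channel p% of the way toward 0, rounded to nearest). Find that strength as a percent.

33%

#ebee02 is rgb(235, 238, 2); #9d9f01 is rgb(157, 159, 1).
On the G channel (widest range): 159 ≈ 238 + (p/100)(0 − 238), so p ≈ 100×(159 − 238)/(0 − 238) = -7900/-238 = 33.19.
p = 33 reproduces all three channels after rounding.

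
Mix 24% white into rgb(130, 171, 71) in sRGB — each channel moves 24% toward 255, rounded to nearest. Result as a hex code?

Lerp each channel 24% toward 255:
  R: 130 + 0.24×(255−130) = 130 + 30 = 160 → 160
  G: 171 + 0.24×(255−171) = 171 + 20.16 = 191.16 → 191
  B: 71 + 44.16 = 115.16 → 115
rgb(160, 191, 115) = #A0BF73.

#A0BF73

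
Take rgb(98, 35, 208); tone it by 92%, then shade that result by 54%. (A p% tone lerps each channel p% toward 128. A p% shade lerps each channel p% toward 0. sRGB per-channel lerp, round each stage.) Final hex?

#3A383E

Lerp each channel 92% toward 128:
  R: 98 + 0.92×(128−98) = 98 + 27.6 = 125.6 → 126
  G: 35 + 0.92×(128−35) = 35 + 85.56 = 120.56 → 121
  B: 208 + 0.92×(128−208) = 208 − 73.6 = 134.4 → 134
After the tone: rgb(126, 121, 134) = #7E7986.
A 54% shade moves each channel 54% toward 0:
  R: 126 + 0.54×(0−126) = 126 − 68.04 = 57.96 → 58
  G: 121 + 0.54×(0−121) = 121 − 65.34 = 55.66 → 56
  B: 134 + 0.54×(0−134) = 134 − 72.36 = 61.64 → 62
rgb(58, 56, 62) = #3A383E.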